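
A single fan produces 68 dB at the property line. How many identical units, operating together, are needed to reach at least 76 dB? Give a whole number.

7

N identical sources give L₁ + 10·log₁₀ N, so require 10·log₁₀ N ≥ 76 − 68 = 8.0 dB.
N ≥ 10^(8.0/10) = 6.310, so N = 7.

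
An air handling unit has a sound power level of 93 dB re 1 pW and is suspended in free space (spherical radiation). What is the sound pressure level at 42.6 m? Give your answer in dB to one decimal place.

Free-field spherical radiation: L_p = L_w − 10·log₁₀(4π·r²), r = 42.6 m.
4π·r² = 2.28e+04 m², 10·log₁₀ of that is 43.580 dB.
L_p = 93 − 43.580 = 49.42 dB.

49.4 dB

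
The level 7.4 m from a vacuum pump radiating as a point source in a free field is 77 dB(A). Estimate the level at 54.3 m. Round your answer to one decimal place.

59.7 dB(A)

For a point source, L₂ = L₁ − 20·log₁₀(r₂/r₁).
L₂ = 77 − 20·log₁₀(54.3/7.4) = 77 − 17.311 = 59.69 dB(A).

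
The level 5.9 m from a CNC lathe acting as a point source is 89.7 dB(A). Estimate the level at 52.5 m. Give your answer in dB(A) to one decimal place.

70.7 dB(A)

For a point source, L₂ = L₁ − 20·log₁₀(r₂/r₁).
L₂ = 89.7 − 20·log₁₀(52.5/5.9) = 89.7 − 18.986 = 70.71 dB(A).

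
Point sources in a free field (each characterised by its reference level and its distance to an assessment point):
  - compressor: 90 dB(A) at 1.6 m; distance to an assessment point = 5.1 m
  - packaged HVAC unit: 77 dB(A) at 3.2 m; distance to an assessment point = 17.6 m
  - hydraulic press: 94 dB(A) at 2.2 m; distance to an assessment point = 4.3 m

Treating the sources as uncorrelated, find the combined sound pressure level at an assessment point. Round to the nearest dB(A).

89 dB(A)

Propagate each source to the receiver with L = L_ref − 20·log₁₀(r/r_ref), then add intensities.
compressor: 90 − 20·log₁₀(5.1/1.6) = 90 − 10.07 = 79.93 dB(A).
packaged HVAC unit: 77 − 20·log₁₀(17.6/3.2) = 77 − 14.81 = 62.19 dB(A).
hydraulic press: 94 − 20·log₁₀(4.3/2.2) = 94 − 5.82 = 88.18 dB(A).
Σ 10^(L/10) = 7.576e+08 → L_total = 10·log₁₀(7.576e+08) = 88.79 dB(A).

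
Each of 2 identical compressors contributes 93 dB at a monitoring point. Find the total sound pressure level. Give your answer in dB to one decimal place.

N identical incoherent sources raise the level by 10·log₁₀ N.
L_total = 93 + 10·log₁₀(2) = 93 + 3.010 = 96.01 dB.

96.0 dB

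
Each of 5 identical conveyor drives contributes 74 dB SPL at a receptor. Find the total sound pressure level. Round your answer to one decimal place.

81.0 dB SPL

N identical incoherent sources raise the level by 10·log₁₀ N.
L_total = 74 + 10·log₁₀(5) = 74 + 6.990 = 80.99 dB SPL.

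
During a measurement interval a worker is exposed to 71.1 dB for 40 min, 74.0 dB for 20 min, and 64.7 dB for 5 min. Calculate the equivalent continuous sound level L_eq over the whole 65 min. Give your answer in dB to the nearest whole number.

72 dB

Weight each interval's intensity by its duration and average over T = 65 min:
Σ tᵢ·10^(Lᵢ/10) = 40·10^(71.1/10) + 20·10^(74.0/10) + 5·10^(64.7/10) = 1.032e+09.
L_eq = 10·log₁₀(1.032e+09/65) = 72.01 dB.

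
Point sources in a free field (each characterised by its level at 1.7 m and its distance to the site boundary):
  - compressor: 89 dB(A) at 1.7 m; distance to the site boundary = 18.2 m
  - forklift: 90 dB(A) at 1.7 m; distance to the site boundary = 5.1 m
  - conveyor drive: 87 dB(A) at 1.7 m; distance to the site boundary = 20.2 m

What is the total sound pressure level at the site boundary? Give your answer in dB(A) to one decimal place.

80.8 dB(A)

Apply inverse-square spreading to bring every level to the receiver, then sum 10^(L/10).
compressor: 89 − 20·log₁₀(18.2/1.7) = 89 − 20.59 = 68.41 dB(A).
forklift: 90 − 20·log₁₀(5.1/1.7) = 90 − 9.54 = 80.46 dB(A).
conveyor drive: 87 − 20·log₁₀(20.2/1.7) = 87 − 21.50 = 65.50 dB(A).
Σ 10^(L/10) = 1.216e+08 → L_total = 10·log₁₀(1.216e+08) = 80.85 dB(A).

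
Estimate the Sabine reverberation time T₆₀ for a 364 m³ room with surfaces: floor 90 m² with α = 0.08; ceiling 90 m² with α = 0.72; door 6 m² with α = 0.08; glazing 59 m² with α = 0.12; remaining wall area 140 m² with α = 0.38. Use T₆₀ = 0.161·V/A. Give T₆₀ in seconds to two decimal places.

Summing Sᵢαᵢ: 90·0.08 + 90·0.72 + 6·0.08 + 59·0.12 + 140·0.38 = 132.76 m².
T₆₀ = 0.161·V/A = 0.161·364/132.76 = 0.441 s.

0.44 s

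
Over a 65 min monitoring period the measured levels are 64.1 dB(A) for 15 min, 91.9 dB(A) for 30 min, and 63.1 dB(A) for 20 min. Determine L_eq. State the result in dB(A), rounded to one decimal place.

88.5 dB(A)

The energy average is taken in the linear domain: L_eq = 10·log₁₀[(Σ tᵢ·10^(Lᵢ/10))/T], T = 65 min.
Σ tᵢ·10^(Lᵢ/10) = 15·10^(64.1/10) + 30·10^(91.9/10) + 20·10^(63.1/10) = 4.654e+10.
L_eq = 10·log₁₀(4.654e+10/65) = 88.55 dB(A).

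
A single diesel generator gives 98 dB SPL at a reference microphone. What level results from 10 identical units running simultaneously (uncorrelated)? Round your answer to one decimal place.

L_total = L₁ + 10·log₁₀ N for N identical incoherent sources.
L_total = 98 + 10·log₁₀(10) = 98 + 10.000 = 108.00 dB SPL.

108.0 dB SPL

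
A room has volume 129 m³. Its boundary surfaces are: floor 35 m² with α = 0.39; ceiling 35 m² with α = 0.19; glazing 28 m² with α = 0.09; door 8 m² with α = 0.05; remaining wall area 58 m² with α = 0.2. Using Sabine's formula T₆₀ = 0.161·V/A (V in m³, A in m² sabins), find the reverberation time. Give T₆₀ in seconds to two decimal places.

0.60 s

A = Σ Sᵢαᵢ = 35·0.39 + 35·0.19 + 28·0.09 + 8·0.05 + 58·0.2 = 34.82 m².
T₆₀ = 0.161·V/A = 0.161·129/34.82 = 0.596 s.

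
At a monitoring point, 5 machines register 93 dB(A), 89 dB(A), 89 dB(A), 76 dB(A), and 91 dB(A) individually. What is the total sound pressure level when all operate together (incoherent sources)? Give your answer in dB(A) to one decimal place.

96.9 dB(A)

Incoherent sources combine by intensity addition: L_total = 10·log₁₀(Σ 10^(L_i/10)).
Σ 10^(L/10) = 10^(93/10) + 10^(89/10) + 10^(89/10) + 10^(76/10) + 10^(91/10) = 4.883e+09.
L_total = 10·log₁₀(4.883e+09) = 96.89 dB(A).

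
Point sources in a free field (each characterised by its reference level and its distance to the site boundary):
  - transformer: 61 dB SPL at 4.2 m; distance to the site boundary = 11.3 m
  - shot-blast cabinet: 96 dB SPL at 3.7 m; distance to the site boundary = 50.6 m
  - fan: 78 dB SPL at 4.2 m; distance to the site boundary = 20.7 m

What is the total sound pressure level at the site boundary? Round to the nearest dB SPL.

Apply inverse-square spreading to bring every level to the receiver, then sum 10^(L/10).
transformer: 61 − 20·log₁₀(11.3/4.2) = 61 − 8.60 = 52.40 dB SPL.
shot-blast cabinet: 96 − 20·log₁₀(50.6/3.7) = 96 − 22.72 = 73.28 dB SPL.
fan: 78 − 20·log₁₀(20.7/4.2) = 78 − 13.85 = 64.15 dB SPL.
Σ 10^(L/10) = 2.406e+07 → L_total = 10·log₁₀(2.406e+07) = 73.81 dB SPL.

74 dB SPL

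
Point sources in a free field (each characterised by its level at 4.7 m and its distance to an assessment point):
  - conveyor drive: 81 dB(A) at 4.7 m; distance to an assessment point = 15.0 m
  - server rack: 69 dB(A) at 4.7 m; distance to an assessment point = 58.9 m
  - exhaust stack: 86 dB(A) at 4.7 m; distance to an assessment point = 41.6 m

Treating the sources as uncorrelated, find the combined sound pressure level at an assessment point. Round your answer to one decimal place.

Apply inverse-square spreading to bring every level to the receiver, then sum 10^(L/10).
conveyor drive: 81 − 20·log₁₀(15.0/4.7) = 81 − 10.08 = 70.92 dB(A).
server rack: 69 − 20·log₁₀(58.9/4.7) = 69 − 21.96 = 47.04 dB(A).
exhaust stack: 86 − 20·log₁₀(41.6/4.7) = 86 − 18.94 = 67.06 dB(A).
Σ 10^(L/10) = 1.749e+07 → L_total = 10·log₁₀(1.749e+07) = 72.43 dB(A).

72.4 dB(A)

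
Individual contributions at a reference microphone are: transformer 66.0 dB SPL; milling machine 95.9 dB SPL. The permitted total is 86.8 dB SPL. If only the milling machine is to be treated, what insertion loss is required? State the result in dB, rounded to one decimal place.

Fixed contribution from the other source: Σ 10^(L/10) = 10^(66.0/10) = 3.981e+06 (66.00 dB SPL).
The limit corresponds to 10^(86.8/10) = 4.786e+08; subtracting the fixed part leaves 4.746e+08 for the milling machine, i.e. 86.76 dB SPL.
Required insertion loss = 95.9 − 86.76 = 9.14 dB.

9.1 dB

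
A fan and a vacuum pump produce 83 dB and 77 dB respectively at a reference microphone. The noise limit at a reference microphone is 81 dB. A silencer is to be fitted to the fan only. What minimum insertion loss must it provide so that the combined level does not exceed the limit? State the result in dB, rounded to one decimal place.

Everything except the fan sums to 10^(77/10) = 5.012e+07 in linear terms, 77.00 dB.
The limit corresponds to 10^(81/10) = 1.259e+08; subtracting the fixed part leaves 7.577e+07 for the fan, i.e. 78.80 dB.
So the fan must be reduced from 83 to 78.80 dB: IL = 4.20 dB.

4.2 dB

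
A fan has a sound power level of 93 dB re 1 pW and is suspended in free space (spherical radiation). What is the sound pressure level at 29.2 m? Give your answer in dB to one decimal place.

Free-field spherical radiation: L_p = L_w − 10·log₁₀(4π·r²), r = 29.2 m.
4π·r² = 1.071e+04 m², 10·log₁₀ of that is 40.300 dB.
L_p = 93 − 40.300 = 52.70 dB.

52.7 dB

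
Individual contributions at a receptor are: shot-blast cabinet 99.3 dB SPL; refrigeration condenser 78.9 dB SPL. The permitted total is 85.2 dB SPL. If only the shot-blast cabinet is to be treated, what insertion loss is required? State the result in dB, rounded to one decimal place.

15.3 dB

Fixed contribution from the other source: Σ 10^(L/10) = 10^(78.9/10) = 7.762e+07 (78.90 dB SPL).
The limit corresponds to 10^(85.2/10) = 3.311e+08; subtracting the fixed part leaves 2.535e+08 for the shot-blast cabinet, i.e. 84.04 dB SPL.
Required insertion loss = 99.3 − 84.04 = 15.26 dB.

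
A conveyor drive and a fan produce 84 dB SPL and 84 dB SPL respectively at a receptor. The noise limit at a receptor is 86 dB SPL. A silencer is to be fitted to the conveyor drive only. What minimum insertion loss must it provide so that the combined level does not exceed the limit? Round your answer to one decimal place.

2.3 dB

Fixed contribution from the other source: Σ 10^(L/10) = 10^(84/10) = 2.512e+08 (84.00 dB SPL).
To meet 86 dB SPL overall, the treated conveyor drive may contribute at most 10^(86/10) − 2.512e+08 = 1.469e+08, i.e. 81.67 dB SPL.
So the conveyor drive must be reduced from 84 to 81.67 dB SPL: IL = 2.33 dB.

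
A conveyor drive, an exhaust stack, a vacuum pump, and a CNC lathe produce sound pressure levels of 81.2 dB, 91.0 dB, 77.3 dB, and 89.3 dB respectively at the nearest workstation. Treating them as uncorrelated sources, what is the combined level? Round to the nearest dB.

94 dB

Incoherent sources combine by intensity addition: L_total = 10·log₁₀(Σ 10^(L_i/10)).
Σ 10^(L/10) = 10^(81.2/10) + 10^(91.0/10) + 10^(77.3/10) + 10^(89.3/10) = 2.296e+09.
L_total = 10·log₁₀(2.296e+09) = 93.61 dB.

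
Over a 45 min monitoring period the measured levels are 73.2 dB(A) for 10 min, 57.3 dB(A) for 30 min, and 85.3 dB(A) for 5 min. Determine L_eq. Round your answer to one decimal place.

Weight each interval's intensity by its duration and average over T = 45 min:
Σ tᵢ·10^(Lᵢ/10) = 10·10^(73.2/10) + 30·10^(57.3/10) + 5·10^(85.3/10) = 1.919e+09.
L_eq = 10·log₁₀(1.919e+09/45) = 76.30 dB(A).

76.3 dB(A)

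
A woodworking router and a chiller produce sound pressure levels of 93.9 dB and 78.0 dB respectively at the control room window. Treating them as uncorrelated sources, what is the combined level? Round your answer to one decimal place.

Incoherent sources combine by intensity addition: L_total = 10·log₁₀(Σ 10^(L_i/10)).
Σ 10^(L/10) = 10^(93.9/10) + 10^(78.0/10) = 2.518e+09.
L_total = 10·log₁₀(2.518e+09) = 94.01 dB.

94.0 dB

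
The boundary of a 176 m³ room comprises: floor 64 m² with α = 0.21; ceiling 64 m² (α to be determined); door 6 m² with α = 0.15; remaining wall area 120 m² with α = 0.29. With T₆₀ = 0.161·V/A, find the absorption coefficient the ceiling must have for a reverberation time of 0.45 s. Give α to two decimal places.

0.22

Required total absorption A = 0.161·176/0.45 = 62.97 m².
Absorption from the other surfaces = 64·0.21 + 6·0.15 + 120·0.29 = 49.14 m², so the ceiling must supply 13.83 m² over 64 m².
α = 13.83/64 = 0.216.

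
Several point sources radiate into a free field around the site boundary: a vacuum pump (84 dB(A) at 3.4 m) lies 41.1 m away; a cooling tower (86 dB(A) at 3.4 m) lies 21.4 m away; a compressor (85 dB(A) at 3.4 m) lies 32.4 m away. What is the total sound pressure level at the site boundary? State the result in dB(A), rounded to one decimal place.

Propagate each source to the receiver with L = L_ref − 20·log₁₀(r/r_ref), then add intensities.
vacuum pump: 84 − 20·log₁₀(41.1/3.4) = 84 − 21.65 = 62.35 dB(A).
cooling tower: 86 − 20·log₁₀(21.4/3.4) = 86 − 15.98 = 70.02 dB(A).
compressor: 85 − 20·log₁₀(32.4/3.4) = 85 − 19.58 = 65.42 dB(A).
Σ 10^(L/10) = 1.525e+07 → L_total = 10·log₁₀(1.525e+07) = 71.83 dB(A).

71.8 dB(A)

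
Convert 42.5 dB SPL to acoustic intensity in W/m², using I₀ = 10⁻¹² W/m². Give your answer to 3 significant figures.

I/I₀ = 10^(42.5/10) = 1.778e+04, so I = 1.778e+04 × 10⁻¹² W/m².

1.78e-08 W/m²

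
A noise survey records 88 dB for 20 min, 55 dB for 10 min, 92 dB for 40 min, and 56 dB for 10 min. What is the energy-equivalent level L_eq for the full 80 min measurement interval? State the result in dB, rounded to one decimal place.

L_eq = 10·log₁₀[(1/T)·Σ tᵢ·10^(Lᵢ/10)] with T = 80 min.
Σ tᵢ·10^(Lᵢ/10) = 20·10^(88/10) + 10·10^(55/10) + 40·10^(92/10) + 10·10^(56/10) = 7.602e+10.
L_eq = 10·log₁₀(7.602e+10/80) = 89.78 dB.

89.8 dB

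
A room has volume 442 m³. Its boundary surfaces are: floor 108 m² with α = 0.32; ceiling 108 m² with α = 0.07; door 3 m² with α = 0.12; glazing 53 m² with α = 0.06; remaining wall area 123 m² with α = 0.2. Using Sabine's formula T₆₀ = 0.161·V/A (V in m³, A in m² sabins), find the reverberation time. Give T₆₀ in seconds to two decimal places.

Summing Sᵢαᵢ: 108·0.32 + 108·0.07 + 3·0.12 + 53·0.06 + 123·0.2 = 70.26 m².
T₆₀ = 0.161·V/A = 0.161·442/70.26 = 1.013 s.

1.01 s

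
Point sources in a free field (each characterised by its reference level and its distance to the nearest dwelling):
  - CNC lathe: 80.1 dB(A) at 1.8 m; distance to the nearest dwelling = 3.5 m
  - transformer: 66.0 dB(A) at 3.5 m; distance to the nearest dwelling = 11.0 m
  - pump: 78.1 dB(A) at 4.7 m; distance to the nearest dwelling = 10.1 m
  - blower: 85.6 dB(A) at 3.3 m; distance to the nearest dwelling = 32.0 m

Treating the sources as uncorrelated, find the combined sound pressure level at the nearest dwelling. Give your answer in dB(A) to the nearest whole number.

Apply inverse-square spreading to bring every level to the receiver, then sum 10^(L/10).
CNC lathe: 80.1 − 20·log₁₀(3.5/1.8) = 80.1 − 5.78 = 74.32 dB(A).
transformer: 66.0 − 20·log₁₀(11.0/3.5) = 66.0 − 9.95 = 56.05 dB(A).
pump: 78.1 − 20·log₁₀(10.1/4.7) = 78.1 − 6.64 = 71.46 dB(A).
blower: 85.6 − 20·log₁₀(32.0/3.3) = 85.6 − 19.73 = 65.87 dB(A).
Σ 10^(L/10) = 4.531e+07 → L_total = 10·log₁₀(4.531e+07) = 76.56 dB(A).

77 dB(A)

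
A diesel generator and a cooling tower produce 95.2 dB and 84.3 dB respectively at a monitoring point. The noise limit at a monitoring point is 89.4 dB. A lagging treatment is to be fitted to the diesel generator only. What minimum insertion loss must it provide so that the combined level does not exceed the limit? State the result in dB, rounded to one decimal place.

Fixed contribution from the other source: Σ 10^(L/10) = 10^(84.3/10) = 2.692e+08 (84.30 dB).
To meet 89.4 dB overall, the treated diesel generator may contribute at most 10^(89.4/10) − 2.692e+08 = 6.018e+08, i.e. 87.79 dB.
So the diesel generator must be reduced from 95.2 to 87.79 dB: IL = 7.41 dB.

7.4 dB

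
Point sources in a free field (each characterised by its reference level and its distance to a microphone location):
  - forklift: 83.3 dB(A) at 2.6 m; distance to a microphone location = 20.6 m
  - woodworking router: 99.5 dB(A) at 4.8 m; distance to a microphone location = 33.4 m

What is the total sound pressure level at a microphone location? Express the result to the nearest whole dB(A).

83 dB(A)

Propagate each source to the receiver with L = L_ref − 20·log₁₀(r/r_ref), then add intensities.
forklift: 83.3 − 20·log₁₀(20.6/2.6) = 83.3 − 17.98 = 65.32 dB(A).
woodworking router: 99.5 − 20·log₁₀(33.4/4.8) = 99.5 − 16.85 = 82.65 dB(A).
Σ 10^(L/10) = 1.875e+08 → L_total = 10·log₁₀(1.875e+08) = 82.73 dB(A).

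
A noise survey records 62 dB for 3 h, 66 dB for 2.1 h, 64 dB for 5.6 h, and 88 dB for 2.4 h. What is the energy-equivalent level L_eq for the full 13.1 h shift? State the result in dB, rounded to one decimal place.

80.7 dB

The energy average is taken in the linear domain: L_eq = 10·log₁₀[(Σ tᵢ·10^(Lᵢ/10))/T], T = 13.1 h.
Σ tᵢ·10^(Lᵢ/10) = 3·10^(62/10) + 2.1·10^(66/10) + 5.6·10^(64/10) + 2.4·10^(88/10) = 1.541e+09.
L_eq = 10·log₁₀(1.541e+09/13.1) = 80.71 dB.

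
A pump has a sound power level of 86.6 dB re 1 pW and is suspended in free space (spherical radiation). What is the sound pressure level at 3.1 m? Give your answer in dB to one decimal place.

L_p = L_w − 10·log₁₀(4π·r²) with r = 3.1 m.
4π·r² = 120.8 m², 10·log₁₀ of that is 20.819 dB.
L_p = 86.6 − 20.819 = 65.78 dB.

65.8 dB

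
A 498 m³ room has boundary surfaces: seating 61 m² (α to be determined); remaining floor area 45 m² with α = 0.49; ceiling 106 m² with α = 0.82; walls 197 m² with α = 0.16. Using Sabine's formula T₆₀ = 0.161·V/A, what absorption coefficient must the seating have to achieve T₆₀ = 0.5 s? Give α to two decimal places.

0.33

Required total absorption A = 0.161·498/0.5 = 160.36 m².
Absorption from the other surfaces = 45·0.49 + 106·0.82 + 197·0.16 = 140.49 m², so the seating must supply 19.87 m² over 61 m².
α = 19.87/61 = 0.326.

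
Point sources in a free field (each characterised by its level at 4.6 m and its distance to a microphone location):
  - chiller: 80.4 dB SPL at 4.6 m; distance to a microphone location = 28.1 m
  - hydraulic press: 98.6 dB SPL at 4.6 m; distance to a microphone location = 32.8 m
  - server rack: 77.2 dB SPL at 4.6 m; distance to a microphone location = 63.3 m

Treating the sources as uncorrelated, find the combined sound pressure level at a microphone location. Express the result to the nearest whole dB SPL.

Propagate each source to the receiver with L = L_ref − 20·log₁₀(r/r_ref), then add intensities.
chiller: 80.4 − 20·log₁₀(28.1/4.6) = 80.4 − 15.72 = 64.68 dB SPL.
hydraulic press: 98.6 − 20·log₁₀(32.8/4.6) = 98.6 − 17.06 = 81.54 dB SPL.
server rack: 77.2 − 20·log₁₀(63.3/4.6) = 77.2 − 22.77 = 54.43 dB SPL.
Σ 10^(L/10) = 1.457e+08 → L_total = 10·log₁₀(1.457e+08) = 81.63 dB SPL.

82 dB SPL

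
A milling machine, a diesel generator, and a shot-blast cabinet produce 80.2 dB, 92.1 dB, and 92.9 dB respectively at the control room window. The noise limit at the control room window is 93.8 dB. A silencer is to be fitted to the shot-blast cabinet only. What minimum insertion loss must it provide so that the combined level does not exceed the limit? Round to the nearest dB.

5 dB

Everything except the shot-blast cabinet sums to 10^(80.2/10) + 10^(92.1/10) = 1.727e+09 in linear terms, 92.37 dB.
The limit corresponds to 10^(93.8/10) = 2.399e+09; subtracting the fixed part leaves 6.723e+08 for the shot-blast cabinet, i.e. 88.28 dB.
Required insertion loss = 92.9 − 88.28 = 4.62 dB.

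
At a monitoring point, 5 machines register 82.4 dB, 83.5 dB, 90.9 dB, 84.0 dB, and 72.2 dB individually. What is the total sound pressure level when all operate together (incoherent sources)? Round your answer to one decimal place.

92.8 dB

Incoherent sources combine by intensity addition: L_total = 10·log₁₀(Σ 10^(L_i/10)).
Σ 10^(L/10) = 10^(82.4/10) + 10^(83.5/10) + 10^(90.9/10) + 10^(84.0/10) + 10^(72.2/10) = 1.896e+09.
L_total = 10·log₁₀(1.896e+09) = 92.78 dB.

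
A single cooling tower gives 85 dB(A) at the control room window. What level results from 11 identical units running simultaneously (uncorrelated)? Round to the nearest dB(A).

L_total = L₁ + 10·log₁₀ N for N identical incoherent sources.
L_total = 85 + 10·log₁₀(11) = 85 + 10.414 = 95.41 dB(A).

95 dB(A)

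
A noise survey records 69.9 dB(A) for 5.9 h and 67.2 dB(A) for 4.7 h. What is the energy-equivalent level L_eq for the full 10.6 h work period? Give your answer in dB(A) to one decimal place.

The energy average is taken in the linear domain: L_eq = 10·log₁₀[(Σ tᵢ·10^(Lᵢ/10))/T], T = 10.6 h.
Σ tᵢ·10^(Lᵢ/10) = 5.9·10^(69.9/10) + 4.7·10^(67.2/10) = 8.232e+07.
L_eq = 10·log₁₀(8.232e+07/10.6) = 68.90 dB(A).

68.9 dB(A)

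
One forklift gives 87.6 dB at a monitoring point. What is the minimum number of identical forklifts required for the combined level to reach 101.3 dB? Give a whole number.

24

Need L₁ + 10·log₁₀ N ≥ 101.3, i.e. log₁₀ N ≥ 1.37.
N ≥ 10^(13.7/10) = 23.442, so N = 24.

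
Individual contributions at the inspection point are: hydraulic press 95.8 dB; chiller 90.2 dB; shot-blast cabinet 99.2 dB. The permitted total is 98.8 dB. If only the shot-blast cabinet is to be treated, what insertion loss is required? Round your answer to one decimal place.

The untreated sources together contribute 10^(95.8/10) + 10^(90.2/10) = 4.849e+09, i.e. 96.86 dB.
To meet 98.8 dB overall, the treated shot-blast cabinet may contribute at most 10^(98.8/10) − 4.849e+09 = 2.737e+09, i.e. 94.37 dB.
So the shot-blast cabinet must be reduced from 99.2 to 94.37 dB: IL = 4.83 dB.

4.8 dB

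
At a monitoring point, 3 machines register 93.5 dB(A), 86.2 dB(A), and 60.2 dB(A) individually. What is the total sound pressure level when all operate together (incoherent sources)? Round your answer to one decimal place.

For uncorrelated sources the intensities add, so convert each level to linear form, sum, and take 10·log₁₀ of the total.
Σ 10^(L/10) = 10^(93.5/10) + 10^(86.2/10) + 10^(60.2/10) = 2.657e+09.
L_total = 10·log₁₀(2.657e+09) = 94.24 dB(A).

94.2 dB(A)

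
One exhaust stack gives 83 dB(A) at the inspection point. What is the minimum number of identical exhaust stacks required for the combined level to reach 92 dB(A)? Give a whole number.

8

Need L₁ + 10·log₁₀ N ≥ 92, i.e. log₁₀ N ≥ 0.90.
N ≥ 10^(9.0/10) = 7.943, so N = 8.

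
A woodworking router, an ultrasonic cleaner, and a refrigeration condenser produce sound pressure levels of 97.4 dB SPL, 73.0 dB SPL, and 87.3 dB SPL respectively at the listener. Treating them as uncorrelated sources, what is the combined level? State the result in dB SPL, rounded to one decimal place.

97.8 dB SPL

For uncorrelated sources the intensities add, so convert each level to linear form, sum, and take 10·log₁₀ of the total.
Σ 10^(L/10) = 10^(97.4/10) + 10^(73.0/10) + 10^(87.3/10) = 6.052e+09.
L_total = 10·log₁₀(6.052e+09) = 97.82 dB SPL.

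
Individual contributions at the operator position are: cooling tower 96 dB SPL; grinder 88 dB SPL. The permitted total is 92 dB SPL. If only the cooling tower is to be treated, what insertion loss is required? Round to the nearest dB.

Everything except the cooling tower sums to 10^(88/10) = 6.310e+08 in linear terms, 88.00 dB SPL.
The limit corresponds to 10^(92/10) = 1.585e+09; subtracting the fixed part leaves 9.539e+08 for the cooling tower, i.e. 89.80 dB SPL.
So the cooling tower must be reduced from 96 to 89.80 dB SPL: IL = 6.20 dB.

6 dB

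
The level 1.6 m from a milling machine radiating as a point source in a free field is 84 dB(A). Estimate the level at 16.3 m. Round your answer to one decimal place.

Spherical spreading from a point source gives a 20·log₁₀(r₂/r₁) drop.
L₂ = 84 − 20·log₁₀(16.3/1.6) = 84 − 20.161 = 63.84 dB(A).

63.8 dB(A)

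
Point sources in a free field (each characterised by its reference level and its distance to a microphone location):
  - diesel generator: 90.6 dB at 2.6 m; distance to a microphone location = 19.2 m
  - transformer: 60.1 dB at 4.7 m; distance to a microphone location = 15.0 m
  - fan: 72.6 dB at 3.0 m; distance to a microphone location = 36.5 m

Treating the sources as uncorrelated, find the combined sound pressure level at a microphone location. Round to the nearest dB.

73 dB

Apply inverse-square spreading to bring every level to the receiver, then sum 10^(L/10).
diesel generator: 90.6 − 20·log₁₀(19.2/2.6) = 90.6 − 17.37 = 73.23 dB.
transformer: 60.1 − 20·log₁₀(15.0/4.7) = 60.1 − 10.08 = 50.02 dB.
fan: 72.6 − 20·log₁₀(36.5/3.0) = 72.6 − 21.70 = 50.90 dB.
Σ 10^(L/10) = 2.128e+07 → L_total = 10·log₁₀(2.128e+07) = 73.28 dB.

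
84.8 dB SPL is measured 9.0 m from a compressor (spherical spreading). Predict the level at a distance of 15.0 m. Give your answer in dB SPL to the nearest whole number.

For a point source, L₂ = L₁ − 20·log₁₀(r₂/r₁).
L₂ = 84.8 − 20·log₁₀(15.0/9.0) = 84.8 − 4.437 = 80.36 dB SPL.

80 dB SPL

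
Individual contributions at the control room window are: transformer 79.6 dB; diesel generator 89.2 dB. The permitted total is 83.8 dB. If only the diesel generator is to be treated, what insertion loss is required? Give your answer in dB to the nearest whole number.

7 dB

Everything except the diesel generator sums to 10^(79.6/10) = 9.120e+07 in linear terms, 79.60 dB.
The limit corresponds to 10^(83.8/10) = 2.399e+08; subtracting the fixed part leaves 1.487e+08 for the diesel generator, i.e. 81.72 dB.
Required insertion loss = 89.2 − 81.72 = 7.48 dB.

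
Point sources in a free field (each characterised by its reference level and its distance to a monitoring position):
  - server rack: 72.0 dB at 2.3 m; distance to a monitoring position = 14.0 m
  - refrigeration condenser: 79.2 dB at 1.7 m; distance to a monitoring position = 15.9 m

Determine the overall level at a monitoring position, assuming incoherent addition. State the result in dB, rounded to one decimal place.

61.4 dB

Propagate each source to the receiver with L = L_ref − 20·log₁₀(r/r_ref), then add intensities.
server rack: 72.0 − 20·log₁₀(14.0/2.3) = 72.0 − 15.69 = 56.31 dB.
refrigeration condenser: 79.2 − 20·log₁₀(15.9/1.7) = 79.2 − 19.42 = 59.78 dB.
Σ 10^(L/10) = 1.379e+06 → L_total = 10·log₁₀(1.379e+06) = 61.39 dB.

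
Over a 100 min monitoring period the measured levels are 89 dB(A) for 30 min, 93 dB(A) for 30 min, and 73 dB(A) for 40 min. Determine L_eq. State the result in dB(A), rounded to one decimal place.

89.3 dB(A)

Weight each interval's intensity by its duration and average over T = 100 min:
Σ tᵢ·10^(Lᵢ/10) = 30·10^(89/10) + 30·10^(93/10) + 40·10^(73/10) = 8.449e+10.
L_eq = 10·log₁₀(8.449e+10/100) = 89.27 dB(A).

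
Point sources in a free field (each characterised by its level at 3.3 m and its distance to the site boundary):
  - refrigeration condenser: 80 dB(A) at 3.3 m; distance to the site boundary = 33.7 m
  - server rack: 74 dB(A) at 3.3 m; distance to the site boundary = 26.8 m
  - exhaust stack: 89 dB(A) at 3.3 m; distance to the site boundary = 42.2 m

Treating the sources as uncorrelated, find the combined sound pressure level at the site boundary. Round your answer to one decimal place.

Propagate each source to the receiver with L = L_ref − 20·log₁₀(r/r_ref), then add intensities.
refrigeration condenser: 80 − 20·log₁₀(33.7/3.3) = 80 − 20.18 = 59.82 dB(A).
server rack: 74 − 20·log₁₀(26.8/3.3) = 74 − 18.19 = 55.81 dB(A).
exhaust stack: 89 − 20·log₁₀(42.2/3.3) = 89 − 22.14 = 66.86 dB(A).
Σ 10^(L/10) = 6.197e+06 → L_total = 10·log₁₀(6.197e+06) = 67.92 dB(A).

67.9 dB(A)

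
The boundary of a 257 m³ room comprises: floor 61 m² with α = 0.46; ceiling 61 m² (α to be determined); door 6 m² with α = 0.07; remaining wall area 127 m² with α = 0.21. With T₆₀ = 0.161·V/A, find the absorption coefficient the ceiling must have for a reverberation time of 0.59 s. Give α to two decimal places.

0.25

A = 0.161·V/T₆₀ = 0.161·257/0.59 = 70.13 m² sabins.
Absorption from the other surfaces = 61·0.46 + 6·0.07 + 127·0.21 = 55.15 m², so the ceiling must supply 14.98 m² over 61 m².
α = 14.98/61 = 0.246.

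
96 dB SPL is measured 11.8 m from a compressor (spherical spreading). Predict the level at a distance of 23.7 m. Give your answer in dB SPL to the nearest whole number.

Point-source attenuation: ΔL = 20·log₁₀(r₂/r₁) = 20·log₁₀(23.7/11.8) = 6.057 dB.
L₂ = 96 − 20·log₁₀(23.7/11.8) = 96 − 6.057 = 89.94 dB SPL.

90 dB SPL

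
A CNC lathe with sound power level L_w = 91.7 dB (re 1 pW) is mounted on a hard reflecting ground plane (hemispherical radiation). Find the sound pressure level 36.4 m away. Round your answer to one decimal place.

52.5 dB

Free-field hemispherical radiation: L_p = L_w − 10·log₁₀(2π·r²), r = 36.4 m.
2π·r² = 8325 m², 10·log₁₀ of that is 39.204 dB.
L_p = 91.7 − 39.204 = 52.50 dB.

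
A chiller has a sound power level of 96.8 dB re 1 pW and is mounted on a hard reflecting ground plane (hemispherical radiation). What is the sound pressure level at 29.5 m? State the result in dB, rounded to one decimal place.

59.4 dB

Free-field hemispherical radiation: L_p = L_w − 10·log₁₀(2π·r²), r = 29.5 m.
2π·r² = 5468 m², 10·log₁₀ of that is 37.378 dB.
L_p = 96.8 − 37.378 = 59.42 dB.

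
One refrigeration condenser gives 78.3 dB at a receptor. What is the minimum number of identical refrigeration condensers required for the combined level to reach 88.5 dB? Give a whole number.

The shortfall is 88.5 − 78.3 = 10.2 dB, and N units add 10·log₁₀ N, so need 10·log₁₀ N ≥ 10.2.
N ≥ 10^(10.2/10) = 10.471, so N = 11.

11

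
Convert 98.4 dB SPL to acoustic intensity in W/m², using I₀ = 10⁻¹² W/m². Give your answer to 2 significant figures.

0.0069 W/m²

I = I₀·10^(L/10) = 10⁻¹² × 10^(98.4/10) = 10^(-2.160).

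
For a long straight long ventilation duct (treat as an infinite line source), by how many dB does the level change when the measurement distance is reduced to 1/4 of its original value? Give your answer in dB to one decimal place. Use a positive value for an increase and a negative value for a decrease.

A line source loses 3 dB per doubling of distance; generally ΔL = −10·log₁₀(r₂/r₁).
ΔL = −10·log₁₀(0.25) = +6.02 dB.

+6.0 dB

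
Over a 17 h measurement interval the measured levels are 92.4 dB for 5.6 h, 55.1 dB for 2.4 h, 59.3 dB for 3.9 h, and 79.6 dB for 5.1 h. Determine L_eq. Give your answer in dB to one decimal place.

87.8 dB

L_eq = 10·log₁₀[(1/T)·Σ tᵢ·10^(Lᵢ/10)] with T = 17 h.
Σ tᵢ·10^(Lᵢ/10) = 5.6·10^(92.4/10) + 2.4·10^(55.1/10) + 3.9·10^(59.3/10) + 5.1·10^(79.6/10) = 1.020e+10.
L_eq = 10·log₁₀(1.020e+10/17) = 87.78 dB.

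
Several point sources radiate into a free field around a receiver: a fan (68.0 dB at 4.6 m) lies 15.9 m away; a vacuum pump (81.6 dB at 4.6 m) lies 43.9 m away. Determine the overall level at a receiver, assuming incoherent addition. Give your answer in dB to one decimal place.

First find each source's level at the receiver (point-source: −20·log₁₀(r/r_ref)), then combine on an intensity basis.
fan: 68.0 − 20·log₁₀(15.9/4.6) = 68.0 − 10.77 = 57.23 dB.
vacuum pump: 81.6 − 20·log₁₀(43.9/4.6) = 81.6 − 19.59 = 62.01 dB.
Σ 10^(L/10) = 2.115e+06 → L_total = 10·log₁₀(2.115e+06) = 63.25 dB.

63.3 dB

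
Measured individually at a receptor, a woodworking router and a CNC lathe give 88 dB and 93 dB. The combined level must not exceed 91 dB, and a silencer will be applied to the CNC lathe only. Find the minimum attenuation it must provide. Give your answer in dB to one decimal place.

The untreated sources together contribute 10^(88/10) = 6.310e+08, i.e. 88.00 dB.
The limit corresponds to 10^(91/10) = 1.259e+09; subtracting the fixed part leaves 6.280e+08 for the CNC lathe, i.e. 87.98 dB.
So the CNC lathe must be reduced from 93 to 87.98 dB: IL = 5.02 dB.

5.0 dB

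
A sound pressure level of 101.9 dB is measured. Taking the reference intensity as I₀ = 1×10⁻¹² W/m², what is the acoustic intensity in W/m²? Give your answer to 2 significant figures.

0.015 W/m²

I/I₀ = 10^(101.9/10) = 1.549e+10, so I = 1.549e+10 × 10⁻¹² W/m².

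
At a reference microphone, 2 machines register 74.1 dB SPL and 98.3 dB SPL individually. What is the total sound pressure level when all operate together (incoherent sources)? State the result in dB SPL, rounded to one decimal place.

Incoherent sources combine by intensity addition: L_total = 10·log₁₀(Σ 10^(L_i/10)).
Σ 10^(L/10) = 10^(74.1/10) + 10^(98.3/10) = 6.787e+09.
L_total = 10·log₁₀(6.787e+09) = 98.32 dB SPL.

98.3 dB SPL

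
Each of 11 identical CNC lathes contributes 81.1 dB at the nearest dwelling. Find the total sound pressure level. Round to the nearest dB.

N identical incoherent sources raise the level by 10·log₁₀ N.
L_total = 81.1 + 10·log₁₀(11) = 81.1 + 10.414 = 91.51 dB.

92 dB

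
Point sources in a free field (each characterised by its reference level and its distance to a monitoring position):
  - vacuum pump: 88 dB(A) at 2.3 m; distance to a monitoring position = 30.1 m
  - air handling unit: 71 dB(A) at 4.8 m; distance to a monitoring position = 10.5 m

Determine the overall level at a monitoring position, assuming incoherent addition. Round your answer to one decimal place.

Propagate each source to the receiver with L = L_ref − 20·log₁₀(r/r_ref), then add intensities.
vacuum pump: 88 − 20·log₁₀(30.1/2.3) = 88 − 22.34 = 65.66 dB(A).
air handling unit: 71 − 20·log₁₀(10.5/4.8) = 71 − 6.80 = 64.20 dB(A).
Σ 10^(L/10) = 6.315e+06 → L_total = 10·log₁₀(6.315e+06) = 68.00 dB(A).

68.0 dB(A)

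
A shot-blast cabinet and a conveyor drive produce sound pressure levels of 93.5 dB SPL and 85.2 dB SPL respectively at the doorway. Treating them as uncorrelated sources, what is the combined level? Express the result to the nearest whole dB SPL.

94 dB SPL

For uncorrelated sources the intensities add, so convert each level to linear form, sum, and take 10·log₁₀ of the total.
Σ 10^(L/10) = 10^(93.5/10) + 10^(85.2/10) = 2.570e+09.
L_total = 10·log₁₀(2.570e+09) = 94.10 dB SPL.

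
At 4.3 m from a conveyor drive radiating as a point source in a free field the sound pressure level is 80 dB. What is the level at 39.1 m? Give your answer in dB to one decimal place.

60.8 dB

Spherical spreading from a point source gives a 20·log₁₀(r₂/r₁) drop.
L₂ = 80 − 20·log₁₀(39.1/4.3) = 80 − 19.174 = 60.83 dB.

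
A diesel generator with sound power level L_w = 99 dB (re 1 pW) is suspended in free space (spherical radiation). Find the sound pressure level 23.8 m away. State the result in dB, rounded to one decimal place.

The power spreads over a sphere of area 4π·r², so L_p = L_w − 10·log₁₀(4π·r²).
4π·r² = 7118 m², 10·log₁₀ of that is 38.524 dB.
L_p = 99 − 38.524 = 60.48 dB.

60.5 dB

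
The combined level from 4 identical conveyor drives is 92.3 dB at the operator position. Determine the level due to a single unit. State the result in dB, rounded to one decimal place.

86.3 dB

For N identical incoherent sources L_total = L₁ + 10·log₁₀ N, so L₁ = 92.3 − 10·log₁₀(4) = 92.3 − 6.021.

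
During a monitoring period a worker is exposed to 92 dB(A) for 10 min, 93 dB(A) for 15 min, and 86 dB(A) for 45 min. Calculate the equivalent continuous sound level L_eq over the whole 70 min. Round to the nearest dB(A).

L_eq = 10·log₁₀[(1/T)·Σ tᵢ·10^(Lᵢ/10)] with T = 70 min.
Σ tᵢ·10^(Lᵢ/10) = 10·10^(92/10) + 15·10^(93/10) + 45·10^(86/10) = 6.369e+10.
L_eq = 10·log₁₀(6.369e+10/70) = 89.59 dB(A).

90 dB(A)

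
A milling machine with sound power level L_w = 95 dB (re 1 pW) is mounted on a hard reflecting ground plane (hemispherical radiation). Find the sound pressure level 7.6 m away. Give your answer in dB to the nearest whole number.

L_p = L_w − 10·log₁₀(2π·r²) with r = 7.6 m.
2π·r² = 362.9 m², 10·log₁₀ of that is 25.598 dB.
L_p = 95 − 25.598 = 69.40 dB.

69 dB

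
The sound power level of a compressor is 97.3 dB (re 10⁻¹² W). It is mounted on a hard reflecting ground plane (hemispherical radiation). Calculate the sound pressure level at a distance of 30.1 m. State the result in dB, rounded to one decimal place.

L_p = L_w − 10·log₁₀(2π·r²) with r = 30.1 m.
2π·r² = 5693 m², 10·log₁₀ of that is 37.553 dB.
L_p = 97.3 − 37.553 = 59.75 dB.

59.7 dB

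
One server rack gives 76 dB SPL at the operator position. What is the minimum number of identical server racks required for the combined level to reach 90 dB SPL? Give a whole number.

26

The shortfall is 90 − 76 = 14.0 dB, and N units add 10·log₁₀ N, so need 10·log₁₀ N ≥ 14.0.
N ≥ 10^(14.0/10) = 25.119, so N = 26.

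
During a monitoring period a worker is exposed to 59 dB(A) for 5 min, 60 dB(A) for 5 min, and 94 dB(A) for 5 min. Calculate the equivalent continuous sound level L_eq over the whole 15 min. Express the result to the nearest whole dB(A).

89 dB(A)

Weight each interval's intensity by its duration and average over T = 15 min:
Σ tᵢ·10^(Lᵢ/10) = 5·10^(59/10) + 5·10^(60/10) + 5·10^(94/10) = 1.257e+10.
L_eq = 10·log₁₀(1.257e+10/15) = 89.23 dB(A).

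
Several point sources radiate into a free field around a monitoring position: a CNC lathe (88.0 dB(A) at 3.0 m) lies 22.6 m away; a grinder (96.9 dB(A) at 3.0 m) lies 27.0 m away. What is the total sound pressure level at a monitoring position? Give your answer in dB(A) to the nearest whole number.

79 dB(A)

Apply inverse-square spreading to bring every level to the receiver, then sum 10^(L/10).
CNC lathe: 88.0 − 20·log₁₀(22.6/3.0) = 88.0 − 17.54 = 70.46 dB(A).
grinder: 96.9 − 20·log₁₀(27.0/3.0) = 96.9 − 19.08 = 77.82 dB(A).
Σ 10^(L/10) = 7.158e+07 → L_total = 10·log₁₀(7.158e+07) = 78.55 dB(A).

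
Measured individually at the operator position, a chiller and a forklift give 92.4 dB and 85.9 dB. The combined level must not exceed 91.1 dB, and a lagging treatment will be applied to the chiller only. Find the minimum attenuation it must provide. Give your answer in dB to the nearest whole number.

3 dB

The untreated sources together contribute 10^(85.9/10) = 3.890e+08, i.e. 85.90 dB.
To meet 91.1 dB overall, the treated chiller may contribute at most 10^(91.1/10) − 3.890e+08 = 8.992e+08, i.e. 89.54 dB.
Required insertion loss = 92.4 − 89.54 = 2.86 dB.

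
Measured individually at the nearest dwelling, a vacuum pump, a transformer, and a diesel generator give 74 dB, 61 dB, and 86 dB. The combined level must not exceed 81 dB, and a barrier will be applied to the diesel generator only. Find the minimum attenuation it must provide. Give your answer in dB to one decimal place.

6.0 dB

Fixed contribution from the other sources: Σ 10^(L/10) = 10^(74/10) + 10^(61/10) = 2.638e+07 (74.21 dB).
The limit corresponds to 10^(81/10) = 1.259e+08; subtracting the fixed part leaves 9.951e+07 for the diesel generator, i.e. 79.98 dB.
Required insertion loss = 86 − 79.98 = 6.02 dB.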